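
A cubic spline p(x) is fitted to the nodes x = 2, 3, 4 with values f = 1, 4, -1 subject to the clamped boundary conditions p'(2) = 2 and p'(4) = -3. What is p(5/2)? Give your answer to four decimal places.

2.9063

Write M_i for p''(x_i). With h_i = 1, 1 and divided differences Δ_i = 3, -5, the continuity of p' gives the tridiagonal system
  1·M_0 + 4·M_1 + 1·M_2 = 6(Δ_1 - Δ_0) = -48
Clamped end conditions give two more equations: 2h_0·M_0 + h_0·M_1 = 6(Δ_0 - p'(2)) = 6 and h_1·M_1 + 2h_1·M_2 = 6(p'(4) - Δ_1) = 12.
Solving the tridiagonal system: M_0 = 25/2, M_1 = -19, M_2 = 31/2.
On [2, 3], p(x) = 1 + 2·(x - 2) + 25/4·(x - 2)² - 21/4·(x - 2)³.
With (x - 2) = 1/2: p(5/2) = 93/32.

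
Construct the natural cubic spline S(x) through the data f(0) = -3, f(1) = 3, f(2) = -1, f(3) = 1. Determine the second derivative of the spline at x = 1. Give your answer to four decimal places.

-18.4000

Write σ_i for S''(x_i). With h_i = 1, 1, 1 and divided differences Δ_i = 6, -4, 2, the continuity of S' gives the tridiagonal system
  1·σ_0 + 4·σ_1 + 1·σ_2 = 6(Δ_1 - Δ_0) = -60
  1·σ_1 + 4·σ_2 + 1·σ_3 = 6(Δ_2 - Δ_1) = 36
Natural end conditions: σ_0 = σ_3 = 0.
Hence σ_0 = 0, σ_1 = -92/5, σ_2 = 68/5, σ_3 = 0.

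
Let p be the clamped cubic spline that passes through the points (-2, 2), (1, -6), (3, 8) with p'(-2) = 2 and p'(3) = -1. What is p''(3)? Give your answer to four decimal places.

-18.4000

With σ_i denoting the second derivative at x_i, h_i = 3, 2, and Δ_i = (y_(i+1) − y_i)/h_i = -8/3, 7:
  3·σ_0 + 10·σ_1 + 2·σ_2 = 6(Δ_1 - Δ_0) = 58
Clamped end conditions give two more equations: 2h_0·σ_0 + h_0·σ_1 = 6(Δ_0 - p'(-2)) = -28 and h_1·σ_1 + 2h_1·σ_2 = 6(p'(3) - Δ_1) = -48.
Forward elimination and back-substitution give σ_0 = -166/15, σ_1 = 64/5, σ_2 = -92/5.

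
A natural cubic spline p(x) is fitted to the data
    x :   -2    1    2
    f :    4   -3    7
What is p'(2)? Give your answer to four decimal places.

11.5417

Put σ_i = p'' at the i-th knot. Here h = (3, 1) and Δ = (-7/3, 10), so the interior equations h_(i-1)·σ_(i-1) + 2(h_(i-1)+h_i)·σ_i + h_i·σ_(i+1) = 6(Δ_i − Δ_(i-1)) read
  3·σ_0 + 8·σ_1 + 1·σ_2 = 6(Δ_1 - Δ_0) = 74
Natural end conditions: σ_0 = σ_2 = 0.
Solving: σ_0 = 0, σ_1 = 37/4, σ_2 = 0.
On [1, 2], p'(x) = b_1 + 2c_1·(x - 1) + 3d_1·(x - 1)² with b_1 = Δ_1 - h_1(2σ_1 + σ_2)/6 = 83/12, c_1 = σ_1/2 = 37/8, d_1 = (σ_2 - σ_1)/(6h_1) = -37/24. So p'(2) = 277/24.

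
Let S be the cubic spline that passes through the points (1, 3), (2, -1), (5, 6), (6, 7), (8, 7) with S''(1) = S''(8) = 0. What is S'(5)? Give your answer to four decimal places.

With M_i denoting the second derivative at x_i, h_i = 1, 3, 1, 2, and Δ_i = (y_(i+1) − y_i)/h_i = -4, 7/3, 1, 0:
  1·M_0 + 8·M_1 + 3·M_2 = 6(Δ_1 - Δ_0) = 38
  3·M_1 + 8·M_2 + 1·M_3 = 6(Δ_2 - Δ_1) = -8
  1·M_2 + 6·M_3 + 2·M_4 = 6(Δ_3 - Δ_2) = -6
Natural end conditions: M_0 = M_4 = 0.
Hence M_0 = 0, M_1 = 956/161, M_2 = -510/161, M_3 = -76/161, M_4 = 0.
On [5, 6], S'(x) = b_2 + 2c_2·(x - 5) + 3d_2·(x - 5)² with b_2 = Δ_2 - h_2(2M_2 + M_3)/6 = 1031/483, c_2 = M_2/2 = -255/161, d_2 = (M_3 - M_2)/(6h_2) = 31/69. So S'(5) = 1031/483.

2.1346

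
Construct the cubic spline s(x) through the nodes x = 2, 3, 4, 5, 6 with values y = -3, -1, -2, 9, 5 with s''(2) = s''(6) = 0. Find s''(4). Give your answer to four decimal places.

28.2857

Let M_i = s''(x_i). Step sizes h_i = 1, 1, 1, 1; slopes of the chords Δ_i = (y_(i+1) - y_i)/h_i = 2, -1, 11, -4.
  1·M_0 + 4·M_1 + 1·M_2 = 6(Δ_1 - Δ_0) = -18
  1·M_1 + 4·M_2 + 1·M_3 = 6(Δ_2 - Δ_1) = 72
  1·M_2 + 4·M_3 + 1·M_4 = 6(Δ_3 - Δ_2) = -90
Natural end conditions: M_0 = M_4 = 0.
Solving the tridiagonal system: M_0 = 0, M_1 = -81/7, M_2 = 198/7, M_3 = -207/7, M_4 = 0.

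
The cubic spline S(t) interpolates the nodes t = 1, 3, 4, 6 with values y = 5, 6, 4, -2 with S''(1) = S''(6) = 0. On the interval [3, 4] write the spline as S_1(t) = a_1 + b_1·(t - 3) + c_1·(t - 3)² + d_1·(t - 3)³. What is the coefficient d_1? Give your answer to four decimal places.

Put M_i = S'' at the i-th knot. Here h = (2, 1, 2) and Δ = (1/2, -2, -3), so the interior equations h_(i-1)·M_(i-1) + 2(h_(i-1)+h_i)·M_i + h_i·M_(i+1) = 6(Δ_i − Δ_(i-1)) read
  2·M_0 + 6·M_1 + 1·M_2 = 6(Δ_1 - Δ_0) = -15
  1·M_1 + 6·M_2 + 2·M_3 = 6(Δ_2 - Δ_1) = -6
Natural end conditions: M_0 = M_3 = 0.
Solving: M_0 = 0, M_1 = -12/5, M_2 = -3/5, M_3 = 0.
On [3, 4], with S_1(t) = a_1 + b_1·(t - 3) + c_1·(t - 3)² + d_1·(t - 3)³: c_1 = M_1/2 = -6/5, d_1 = (M_2 - M_1)/(6h_1) = 3/10, b_1 = Δ_1 - h_1(2M_1 + M_2)/6 = -11/10.

0.3000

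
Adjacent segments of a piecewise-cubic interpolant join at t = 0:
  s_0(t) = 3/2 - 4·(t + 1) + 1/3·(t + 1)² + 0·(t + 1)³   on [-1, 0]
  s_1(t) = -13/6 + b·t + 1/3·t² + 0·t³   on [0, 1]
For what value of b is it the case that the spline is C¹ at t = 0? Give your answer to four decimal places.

-3.3333

s_0'(t) = -4 + 2/3·(t + 1) + 0·(t + 1)², so s_0'(0) = -10/3. On the right, s_1'(0) = b, so b = -10/3.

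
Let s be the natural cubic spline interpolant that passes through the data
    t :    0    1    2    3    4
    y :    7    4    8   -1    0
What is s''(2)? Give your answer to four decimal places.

Put m_i = s'' at the i-th knot. Here h = (1, 1, 1, 1) and Δ = (-3, 4, -9, 1), so the interior equations h_(i-1)·m_(i-1) + 2(h_(i-1)+h_i)·m_i + h_i·m_(i+1) = 6(Δ_i − Δ_(i-1)) read
  1·m_0 + 4·m_1 + 1·m_2 = 6(Δ_1 - Δ_0) = 42
  1·m_1 + 4·m_2 + 1·m_3 = 6(Δ_2 - Δ_1) = -78
  1·m_2 + 4·m_3 + 1·m_4 = 6(Δ_3 - Δ_2) = 60
Natural end conditions: m_0 = m_4 = 0.
Forward elimination and back-substitution give m_0 = 0, m_1 = 501/28, m_2 = -207/7, m_3 = 627/28, m_4 = 0.

-29.5714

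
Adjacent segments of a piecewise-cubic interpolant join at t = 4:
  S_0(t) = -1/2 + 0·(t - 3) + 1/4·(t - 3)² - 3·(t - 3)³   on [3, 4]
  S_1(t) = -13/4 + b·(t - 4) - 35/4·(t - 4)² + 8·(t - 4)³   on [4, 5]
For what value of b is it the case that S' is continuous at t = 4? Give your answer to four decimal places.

-8.5000

S_0'(t) = 0 + 1/2·(t - 3) - 9·(t - 3)², so S_0'(4) = -17/2. On the right, S_1'(4) = b, so b = -17/2.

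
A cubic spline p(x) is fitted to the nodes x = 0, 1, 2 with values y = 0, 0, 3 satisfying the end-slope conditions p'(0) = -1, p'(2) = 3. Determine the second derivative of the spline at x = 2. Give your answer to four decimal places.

-2.5000

Put m_i = p'' at the i-th knot. Here h = (1, 1) and Δ = (0, 3), so the interior equations h_(i-1)·m_(i-1) + 2(h_(i-1)+h_i)·m_i + h_i·m_(i+1) = 6(Δ_i − Δ_(i-1)) read
  1·m_0 + 4·m_1 + 1·m_2 = 6(Δ_1 - Δ_0) = 18
Clamped end conditions give two more equations: 2h_0·m_0 + h_0·m_1 = 6(Δ_0 - p'(0)) = 6 and h_1·m_1 + 2h_1·m_2 = 6(p'(2) - Δ_1) = 0.
Solving the tridiagonal system: m_0 = 1/2, m_1 = 5, m_2 = -5/2.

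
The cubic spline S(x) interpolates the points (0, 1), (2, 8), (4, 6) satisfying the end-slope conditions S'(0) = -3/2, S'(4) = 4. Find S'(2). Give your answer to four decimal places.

1.2500

With m_i denoting the second derivative at x_i, h_i = 2, 2, and Δ_i = (y_(i+1) − y_i)/h_i = 7/2, -1:
  2·m_0 + 8·m_1 + 2·m_2 = 6(Δ_1 - Δ_0) = -27
Clamped end conditions give two more equations: 2h_0·m_0 + h_0·m_1 = 6(Δ_0 - S'(0)) = 30 and h_1·m_1 + 2h_1·m_2 = 6(S'(4) - Δ_1) = 30.
Forward elimination and back-substitution give m_0 = 49/4, m_1 = -19/2, m_2 = 49/4.
On [2, 4], S'(x) = b_1 + 2c_1·(x - 2) + 3d_1·(x - 2)² with b_1 = Δ_1 - h_1(2m_1 + m_2)/6 = 5/4, c_1 = m_1/2 = -19/4, d_1 = (m_2 - m_1)/(6h_1) = 29/16. So S'(2) = 5/4.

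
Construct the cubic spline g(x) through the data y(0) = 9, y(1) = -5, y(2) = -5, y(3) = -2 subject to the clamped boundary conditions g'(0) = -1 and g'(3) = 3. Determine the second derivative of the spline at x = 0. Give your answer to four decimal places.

With M_i denoting the second derivative at x_i, h_i = 1, 1, 1, and Δ_i = (y_(i+1) − y_i)/h_i = -14, 0, 3:
  1·M_0 + 4·M_1 + 1·M_2 = 6(Δ_1 - Δ_0) = 84
  1·M_1 + 4·M_2 + 1·M_3 = 6(Δ_2 - Δ_1) = 18
Clamped end conditions give two more equations: 2h_0·M_0 + h_0·M_1 = 6(Δ_0 - g'(0)) = -78 and h_2·M_2 + 2h_2·M_3 = 6(g'(3) - Δ_2) = 0.
Hence M_0 = -172/3, M_1 = 110/3, M_2 = -16/3, M_3 = 8/3.

-57.3333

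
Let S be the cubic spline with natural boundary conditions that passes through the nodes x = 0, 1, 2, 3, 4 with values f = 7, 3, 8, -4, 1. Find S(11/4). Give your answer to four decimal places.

-1.3717

Put m_i = S'' at the i-th knot. Here h = (1, 1, 1, 1) and Δ = (-4, 5, -12, 5), so the interior equations h_(i-1)·m_(i-1) + 2(h_(i-1)+h_i)·m_i + h_i·m_(i+1) = 6(Δ_i − Δ_(i-1)) read
  1·m_0 + 4·m_1 + 1·m_2 = 6(Δ_1 - Δ_0) = 54
  1·m_1 + 4·m_2 + 1·m_3 = 6(Δ_2 - Δ_1) = -102
  1·m_2 + 4·m_3 + 1·m_4 = 6(Δ_3 - Δ_2) = 102
Natural end conditions: m_0 = m_4 = 0.
Hence m_0 = 0, m_1 = 165/7, m_2 = -282/7, m_3 = 249/7, m_4 = 0.
On [2, 3], S(x) = 8 - 9/2·(x - 2) - 141/7·(x - 2)² + 177/14·(x - 2)³.
With (x - 2) = 3/4: S(11/4) = -1229/896.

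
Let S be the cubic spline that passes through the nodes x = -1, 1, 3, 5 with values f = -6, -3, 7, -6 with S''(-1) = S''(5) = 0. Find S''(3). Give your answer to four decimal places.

Write M_i for S''(x_i). With h_i = 2, 2, 2 and divided differences Δ_i = 3/2, 5, -13/2, the continuity of S' gives the tridiagonal system
  2·M_0 + 8·M_1 + 2·M_2 = 6(Δ_1 - Δ_0) = 21
  2·M_1 + 8·M_2 + 2·M_3 = 6(Δ_2 - Δ_1) = -69
Natural end conditions: M_0 = M_3 = 0.
Forward elimination and back-substitution give M_0 = 0, M_1 = 51/10, M_2 = -99/10, M_3 = 0.

-9.9000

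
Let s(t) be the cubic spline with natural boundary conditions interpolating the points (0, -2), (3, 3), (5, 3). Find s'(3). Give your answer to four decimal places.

0.6667

Write M_i for s''(x_i). With h_i = 3, 2 and divided differences Δ_i = 5/3, 0, the continuity of s' gives the tridiagonal system
  3·M_0 + 10·M_1 + 2·M_2 = 6(Δ_1 - Δ_0) = -10
Natural end conditions: M_0 = M_2 = 0.
Solving the tridiagonal system: M_0 = 0, M_1 = -1, M_2 = 0.
On [3, 5], s'(t) = b_1 + 2c_1·(t - 3) + 3d_1·(t - 3)² with b_1 = Δ_1 - h_1(2M_1 + M_2)/6 = 2/3, c_1 = M_1/2 = -1/2, d_1 = (M_2 - M_1)/(6h_1) = 1/12. So s'(3) = 2/3.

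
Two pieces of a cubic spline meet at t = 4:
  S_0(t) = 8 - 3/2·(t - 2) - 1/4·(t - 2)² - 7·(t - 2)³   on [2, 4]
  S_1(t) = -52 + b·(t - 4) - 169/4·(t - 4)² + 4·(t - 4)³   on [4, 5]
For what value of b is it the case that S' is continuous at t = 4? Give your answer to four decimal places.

S_0'(t) = -3/2 - 1/2·(t - 2) - 21·(t - 2)², so S_0'(4) = -173/2. On the right, S_1'(4) = b, so b = -173/2.

-86.5000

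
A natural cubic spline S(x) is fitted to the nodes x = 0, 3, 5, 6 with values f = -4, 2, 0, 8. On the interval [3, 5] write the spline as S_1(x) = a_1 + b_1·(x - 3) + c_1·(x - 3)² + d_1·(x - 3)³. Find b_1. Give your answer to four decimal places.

-1.8571

With σ_i denoting the second derivative at x_i, h_i = 3, 2, 1, and Δ_i = (y_(i+1) − y_i)/h_i = 2, -1, 8:
  3·σ_0 + 10·σ_1 + 2·σ_2 = 6(Δ_1 - Δ_0) = -18
  2·σ_1 + 6·σ_2 + 1·σ_3 = 6(Δ_2 - Δ_1) = 54
Natural end conditions: σ_0 = σ_3 = 0.
Solving the tridiagonal system: σ_0 = 0, σ_1 = -27/7, σ_2 = 72/7, σ_3 = 0.
On [3, 5], with S_1(x) = a_1 + b_1·(x - 3) + c_1·(x - 3)² + d_1·(x - 3)³: c_1 = σ_1/2 = -27/14, d_1 = (σ_2 - σ_1)/(6h_1) = 33/28, b_1 = Δ_1 - h_1(2σ_1 + σ_2)/6 = -13/7.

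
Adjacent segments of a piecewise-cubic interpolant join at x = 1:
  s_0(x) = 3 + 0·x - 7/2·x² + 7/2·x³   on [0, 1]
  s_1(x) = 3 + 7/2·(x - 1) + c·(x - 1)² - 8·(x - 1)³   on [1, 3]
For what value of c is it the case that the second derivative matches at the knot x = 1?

s_0''(x) = -7 + 21·x, so s_0''(1) = 14. On the right, s_1''(1) = 2c, so c = 7.

7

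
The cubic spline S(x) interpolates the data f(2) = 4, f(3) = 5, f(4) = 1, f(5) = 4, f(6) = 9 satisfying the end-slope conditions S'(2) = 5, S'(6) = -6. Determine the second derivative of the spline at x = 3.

With M_i denoting the second derivative at x_i, h_i = 1, 1, 1, 1, and Δ_i = (y_(i+1) − y_i)/h_i = 1, -4, 3, 5:
  1·M_0 + 4·M_1 + 1·M_2 = 6(Δ_1 - Δ_0) = -30
  1·M_1 + 4·M_2 + 1·M_3 = 6(Δ_2 - Δ_1) = 42
  1·M_2 + 4·M_3 + 1·M_4 = 6(Δ_3 - Δ_2) = 12
Clamped end conditions give two more equations: 2h_0·M_0 + h_0·M_1 = 6(Δ_0 - S'(2)) = -24 and h_3·M_3 + 2h_3·M_4 = 6(S'(6) - Δ_3) = -66.
Hence M_0 = -8, M_1 = -8, M_2 = 10, M_3 = 10, M_4 = -38.

-8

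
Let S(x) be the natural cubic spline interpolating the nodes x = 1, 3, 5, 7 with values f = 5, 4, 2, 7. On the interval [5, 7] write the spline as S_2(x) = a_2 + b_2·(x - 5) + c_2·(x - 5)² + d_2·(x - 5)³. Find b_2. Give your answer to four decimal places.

Write σ_i for S''(x_i). With h_i = 2, 2, 2 and divided differences Δ_i = -1/2, -1, 5/2, the continuity of S' gives the tridiagonal system
  2·σ_0 + 8·σ_1 + 2·σ_2 = 6(Δ_1 - Δ_0) = -3
  2·σ_1 + 8·σ_2 + 2·σ_3 = 6(Δ_2 - Δ_1) = 21
Natural end conditions: σ_0 = σ_3 = 0.
Solving the tridiagonal system: σ_0 = 0, σ_1 = -11/10, σ_2 = 29/10, σ_3 = 0.
On [5, 7], with S_2(x) = a_2 + b_2·(x - 5) + c_2·(x - 5)² + d_2·(x - 5)³: c_2 = σ_2/2 = 29/20, d_2 = (σ_3 - σ_2)/(6h_2) = -29/120, b_2 = Δ_2 - h_2(2σ_2 + σ_3)/6 = 17/30.

0.5667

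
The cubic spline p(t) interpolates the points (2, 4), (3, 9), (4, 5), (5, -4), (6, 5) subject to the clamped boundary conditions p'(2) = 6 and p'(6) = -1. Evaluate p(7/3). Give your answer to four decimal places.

6.0370

Write M_i for p''(x_i). With h_i = 1, 1, 1, 1 and divided differences Δ_i = 5, -4, -9, 9, the continuity of p' gives the tridiagonal system
  1·M_0 + 4·M_1 + 1·M_2 = 6(Δ_1 - Δ_0) = -54
  1·M_1 + 4·M_2 + 1·M_3 = 6(Δ_2 - Δ_1) = -30
  1·M_2 + 4·M_3 + 1·M_4 = 6(Δ_3 - Δ_2) = 108
Clamped end conditions give two more equations: 2h_0·M_0 + h_0·M_1 = 6(Δ_0 - p'(2)) = -6 and h_3·M_3 + 2h_3·M_4 = 6(p'(6) - Δ_3) = -60.
Hence M_0 = 2, M_1 = -10, M_2 = -16, M_3 = 44, M_4 = -52.
On [2, 3], p(t) = 4 + 6·(t - 2) + 1·(t - 2)² - 2·(t - 2)³.
With (t - 2) = 1/3: p(7/3) = 163/27.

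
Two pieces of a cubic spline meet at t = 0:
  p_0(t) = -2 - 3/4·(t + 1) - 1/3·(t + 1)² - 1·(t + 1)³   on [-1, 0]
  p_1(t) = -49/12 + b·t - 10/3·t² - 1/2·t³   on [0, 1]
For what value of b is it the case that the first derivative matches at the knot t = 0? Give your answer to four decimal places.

-4.4167

p_0'(t) = -3/4 - 2/3·(t + 1) - 3·(t + 1)², so p_0'(0) = -53/12. On the right, p_1'(0) = b, so b = -53/12.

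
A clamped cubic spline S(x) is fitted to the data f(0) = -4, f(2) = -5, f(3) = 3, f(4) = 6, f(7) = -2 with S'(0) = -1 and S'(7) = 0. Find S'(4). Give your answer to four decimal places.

-0.2120

Put M_i = S'' at the i-th knot. Here h = (2, 1, 1, 3) and Δ = (-1/2, 8, 3, -8/3), so the interior equations h_(i-1)·M_(i-1) + 2(h_(i-1)+h_i)·M_i + h_i·M_(i+1) = 6(Δ_i − Δ_(i-1)) read
  2·M_0 + 6·M_1 + 1·M_2 = 6(Δ_1 - Δ_0) = 51
  1·M_1 + 4·M_2 + 1·M_3 = 6(Δ_2 - Δ_1) = -30
  1·M_2 + 8·M_3 + 3·M_4 = 6(Δ_3 - Δ_2) = -34
Clamped end conditions give two more equations: 2h_0·M_0 + h_0·M_1 = 6(Δ_0 - S'(0)) = 3 and h_3·M_3 + 2h_3·M_4 = 6(S'(7) - Δ_3) = 16.
Forward elimination and back-substitution give M_0 = -1617/316, M_1 = 927/79, M_2 = -1449/158, M_3 = -399/79, M_4 = 2461/474.
On [4, 7], S'(x) = b_3 + 2c_3·(x - 4) + 3d_3·(x - 4)² with b_3 = Δ_3 - h_3(2M_3 + M_4)/6 = -67/316, c_3 = M_3/2 = -399/158, d_3 = (M_4 - M_3)/(6h_3) = 4855/8532. So S'(4) = -67/316.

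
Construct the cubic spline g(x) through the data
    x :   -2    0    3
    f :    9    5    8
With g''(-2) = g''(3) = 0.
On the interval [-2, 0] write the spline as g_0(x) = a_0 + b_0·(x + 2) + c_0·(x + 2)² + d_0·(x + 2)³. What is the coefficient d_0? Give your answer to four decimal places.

Let σ_i = g''(x_i). Step sizes h_i = 2, 3; slopes of the chords Δ_i = (y_(i+1) - y_i)/h_i = -2, 1.
  2·σ_0 + 10·σ_1 + 3·σ_2 = 6(Δ_1 - Δ_0) = 18
Natural end conditions: σ_0 = σ_2 = 0.
Forward elimination and back-substitution give σ_0 = 0, σ_1 = 9/5, σ_2 = 0.
On [-2, 0], with g_0(x) = a_0 + b_0·(x + 2) + c_0·(x + 2)² + d_0·(x + 2)³: c_0 = σ_0/2 = 0, d_0 = (σ_1 - σ_0)/(6h_0) = 3/20, b_0 = Δ_0 - h_0(2σ_0 + σ_1)/6 = -13/5.

0.1500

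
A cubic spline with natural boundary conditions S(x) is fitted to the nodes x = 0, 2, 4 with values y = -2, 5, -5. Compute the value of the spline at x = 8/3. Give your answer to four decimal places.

Write m_i for S''(x_i). With h_i = 2, 2 and divided differences Δ_i = 7/2, -5, the continuity of S' gives the tridiagonal system
  2·m_0 + 8·m_1 + 2·m_2 = 6(Δ_1 - Δ_0) = -51
Natural end conditions: m_0 = m_2 = 0.
Forward elimination and back-substitution give m_0 = 0, m_1 = -51/8, m_2 = 0.
On [2, 4], S(x) = 5 - 3/4·(x - 2) - 51/16·(x - 2)² + 17/32·(x - 2)³.
With (x - 2) = 2/3: S(8/3) = 175/54.

3.2407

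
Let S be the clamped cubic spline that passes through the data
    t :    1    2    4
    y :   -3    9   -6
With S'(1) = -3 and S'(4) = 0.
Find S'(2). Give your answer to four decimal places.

9.2500

With M_i denoting the second derivative at x_i, h_i = 1, 2, and Δ_i = (y_(i+1) − y_i)/h_i = 12, -15/2:
  1·M_0 + 6·M_1 + 2·M_2 = 6(Δ_1 - Δ_0) = -117
Clamped end conditions give two more equations: 2h_0·M_0 + h_0·M_1 = 6(Δ_0 - S'(1)) = 90 and h_1·M_1 + 2h_1·M_2 = 6(S'(4) - Δ_1) = 45.
Hence M_0 = 131/2, M_1 = -41, M_2 = 127/4.
On [2, 4], S'(t) = b_1 + 2c_1·(t - 2) + 3d_1·(t - 2)² with b_1 = Δ_1 - h_1(2M_1 + M_2)/6 = 37/4, c_1 = M_1/2 = -41/2, d_1 = (M_2 - M_1)/(6h_1) = 97/16. So S'(2) = 37/4.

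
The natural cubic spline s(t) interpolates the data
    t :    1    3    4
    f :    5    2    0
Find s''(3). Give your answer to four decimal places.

-0.5000

Write M_i for s''(x_i). With h_i = 2, 1 and divided differences Δ_i = -3/2, -2, the continuity of s' gives the tridiagonal system
  2·M_0 + 6·M_1 + 1·M_2 = 6(Δ_1 - Δ_0) = -3
Natural end conditions: M_0 = M_2 = 0.
Solving the tridiagonal system: M_0 = 0, M_1 = -1/2, M_2 = 0.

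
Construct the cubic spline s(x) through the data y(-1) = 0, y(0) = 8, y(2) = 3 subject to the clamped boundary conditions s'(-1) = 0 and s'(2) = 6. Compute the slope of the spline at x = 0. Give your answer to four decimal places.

5.7500

With M_i denoting the second derivative at x_i, h_i = 1, 2, and Δ_i = (y_(i+1) − y_i)/h_i = 8, -5/2:
  1·M_0 + 6·M_1 + 2·M_2 = 6(Δ_1 - Δ_0) = -63
Clamped end conditions give two more equations: 2h_0·M_0 + h_0·M_1 = 6(Δ_0 - s'(-1)) = 48 and h_1·M_1 + 2h_1·M_2 = 6(s'(2) - Δ_1) = 51.
Hence M_0 = 73/2, M_1 = -25, M_2 = 101/4.
On [0, 2], s'(x) = b_1 + 2c_1·x + 3d_1·x² with b_1 = Δ_1 - h_1(2M_1 + M_2)/6 = 23/4, c_1 = M_1/2 = -25/2, d_1 = (M_2 - M_1)/(6h_1) = 67/16. So s'(0) = 23/4.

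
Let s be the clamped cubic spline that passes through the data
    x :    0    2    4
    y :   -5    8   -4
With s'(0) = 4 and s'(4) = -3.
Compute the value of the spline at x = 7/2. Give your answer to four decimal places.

With M_i denoting the second derivative at x_i, h_i = 2, 2, and Δ_i = (y_(i+1) − y_i)/h_i = 13/2, -6:
  2·M_0 + 8·M_1 + 2·M_2 = 6(Δ_1 - Δ_0) = -75
Clamped end conditions give two more equations: 2h_0·M_0 + h_0·M_1 = 6(Δ_0 - s'(0)) = 15 and h_1·M_1 + 2h_1·M_2 = 6(s'(4) - Δ_1) = 18.
Solving: M_0 = 91/8, M_1 = -61/4, M_2 = 97/8.
On [2, 4], s(x) = 8 + 1/8·(x - 2) - 61/8·(x - 2)² + 73/32·(x - 2)³.
With (x - 2) = 3/2: s(7/2) = -325/256.

-1.2695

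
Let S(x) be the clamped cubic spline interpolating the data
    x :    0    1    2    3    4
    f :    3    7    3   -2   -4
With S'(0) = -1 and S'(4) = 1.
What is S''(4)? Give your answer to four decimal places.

Write m_i for S''(x_i). With h_i = 1, 1, 1, 1 and divided differences Δ_i = 4, -4, -5, -2, the continuity of S' gives the tridiagonal system
  1·m_0 + 4·m_1 + 1·m_2 = 6(Δ_1 - Δ_0) = -48
  1·m_1 + 4·m_2 + 1·m_3 = 6(Δ_2 - Δ_1) = -6
  1·m_2 + 4·m_3 + 1·m_4 = 6(Δ_3 - Δ_2) = 18
Clamped end conditions give two more equations: 2h_0·m_0 + h_0·m_1 = 6(Δ_0 - S'(0)) = 30 and h_3·m_3 + 2h_3·m_4 = 6(S'(4) - Δ_3) = 18.
Solving: m_0 = 683/28, m_1 = -263/14, m_2 = 11/4, m_3 = 25/14, m_4 = 227/28.

8.1071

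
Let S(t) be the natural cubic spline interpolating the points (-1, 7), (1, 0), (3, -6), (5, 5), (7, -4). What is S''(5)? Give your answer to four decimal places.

With M_i denoting the second derivative at x_i, h_i = 2, 2, 2, 2, and Δ_i = (y_(i+1) − y_i)/h_i = -7/2, -3, 11/2, -9/2:
  2·M_0 + 8·M_1 + 2·M_2 = 6(Δ_1 - Δ_0) = 3
  2·M_1 + 8·M_2 + 2·M_3 = 6(Δ_2 - Δ_1) = 51
  2·M_2 + 8·M_3 + 2·M_4 = 6(Δ_3 - Δ_2) = -60
Natural end conditions: M_0 = M_4 = 0.
Solving: M_0 = 0, M_1 = -219/112, M_2 = 261/28, M_3 = -1101/112, M_4 = 0.

-9.8304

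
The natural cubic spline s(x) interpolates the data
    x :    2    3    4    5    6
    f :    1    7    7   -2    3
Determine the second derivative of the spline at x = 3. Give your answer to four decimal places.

Write σ_i for s''(x_i). With h_i = 1, 1, 1, 1 and divided differences Δ_i = 6, 0, -9, 5, the continuity of s' gives the tridiagonal system
  1·σ_0 + 4·σ_1 + 1·σ_2 = 6(Δ_1 - Δ_0) = -36
  1·σ_1 + 4·σ_2 + 1·σ_3 = 6(Δ_2 - Δ_1) = -54
  1·σ_2 + 4·σ_3 + 1·σ_4 = 6(Δ_3 - Δ_2) = 84
Natural end conditions: σ_0 = σ_4 = 0.
Solving the tridiagonal system: σ_0 = 0, σ_1 = -30/7, σ_2 = -132/7, σ_3 = 180/7, σ_4 = 0.

-4.2857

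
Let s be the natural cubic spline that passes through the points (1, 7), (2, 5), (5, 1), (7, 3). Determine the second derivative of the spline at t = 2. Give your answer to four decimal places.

With M_i denoting the second derivative at x_i, h_i = 1, 3, 2, and Δ_i = (y_(i+1) − y_i)/h_i = -2, -4/3, 1:
  1·M_0 + 8·M_1 + 3·M_2 = 6(Δ_1 - Δ_0) = 4
  3·M_1 + 10·M_2 + 2·M_3 = 6(Δ_2 - Δ_1) = 14
Natural end conditions: M_0 = M_3 = 0.
Solving the tridiagonal system: M_0 = 0, M_1 = -2/71, M_2 = 100/71, M_3 = 0.

-0.0282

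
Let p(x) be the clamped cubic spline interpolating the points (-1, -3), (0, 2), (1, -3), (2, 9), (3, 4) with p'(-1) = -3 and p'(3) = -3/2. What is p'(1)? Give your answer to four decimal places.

4.1786

Write m_i for p''(x_i). With h_i = 1, 1, 1, 1 and divided differences Δ_i = 5, -5, 12, -5, the continuity of p' gives the tridiagonal system
  1·m_0 + 4·m_1 + 1·m_2 = 6(Δ_1 - Δ_0) = -60
  1·m_1 + 4·m_2 + 1·m_3 = 6(Δ_2 - Δ_1) = 102
  1·m_2 + 4·m_3 + 1·m_4 = 6(Δ_3 - Δ_2) = -102
Clamped end conditions give two more equations: 2h_0·m_0 + h_0·m_1 = 6(Δ_0 - p'(-1)) = 48 and h_3·m_3 + 2h_3·m_4 = 6(p'(3) - Δ_3) = 21.
Solving: m_0 = 2385/56, m_1 = -1041/28, m_2 = 369/8, m_3 = -1269/28, m_4 = 1857/56.
On [1, 2], p'(x) = b_2 + 2c_2·(x - 1) + 3d_2·(x - 1)² with b_2 = Δ_2 - h_2(2m_2 + m_3)/6 = 117/28, c_2 = m_2/2 = 369/16, d_2 = (m_3 - m_2)/(6h_2) = -1707/112. So p'(1) = 117/28.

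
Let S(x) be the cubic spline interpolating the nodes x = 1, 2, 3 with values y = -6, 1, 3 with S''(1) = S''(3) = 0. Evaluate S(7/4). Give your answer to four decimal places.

-0.3398

With M_i denoting the second derivative at x_i, h_i = 1, 1, and Δ_i = (y_(i+1) − y_i)/h_i = 7, 2:
  1·M_0 + 4·M_1 + 1·M_2 = 6(Δ_1 - Δ_0) = -30
Natural end conditions: M_0 = M_2 = 0.
Solving the tridiagonal system: M_0 = 0, M_1 = -15/2, M_2 = 0.
On [1, 2], S(x) = -6 + 33/4·(x - 1) + 0·(x - 1)² - 5/4·(x - 1)³.
With (x - 1) = 3/4: S(7/4) = -87/256.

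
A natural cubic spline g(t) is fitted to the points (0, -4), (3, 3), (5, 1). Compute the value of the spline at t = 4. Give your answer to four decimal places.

2.5000

Write m_i for g''(x_i). With h_i = 3, 2 and divided differences Δ_i = 7/3, -1, the continuity of g' gives the tridiagonal system
  3·m_0 + 10·m_1 + 2·m_2 = 6(Δ_1 - Δ_0) = -20
Natural end conditions: m_0 = m_2 = 0.
Solving: m_0 = 0, m_1 = -2, m_2 = 0.
On [3, 5], g(t) = 3 + 1/3·(t - 3) - 1·(t - 3)² + 1/6·(t - 3)³.
With (t - 3) = 1: g(4) = 5/2.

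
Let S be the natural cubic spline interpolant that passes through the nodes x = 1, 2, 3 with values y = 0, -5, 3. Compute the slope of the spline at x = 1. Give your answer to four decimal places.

-8.2500

Let σ_i = S''(x_i). Step sizes h_i = 1, 1; slopes of the chords Δ_i = (y_(i+1) - y_i)/h_i = -5, 8.
  1·σ_0 + 4·σ_1 + 1·σ_2 = 6(Δ_1 - Δ_0) = 78
Natural end conditions: σ_0 = σ_2 = 0.
Hence σ_0 = 0, σ_1 = 39/2, σ_2 = 0.
On [1, 2], S'(x) = b_0 + 2c_0·(x - 1) + 3d_0·(x - 1)² with b_0 = Δ_0 - h_0(2σ_0 + σ_1)/6 = -33/4, c_0 = σ_0/2 = 0, d_0 = (σ_1 - σ_0)/(6h_0) = 13/4. So S'(1) = -33/4.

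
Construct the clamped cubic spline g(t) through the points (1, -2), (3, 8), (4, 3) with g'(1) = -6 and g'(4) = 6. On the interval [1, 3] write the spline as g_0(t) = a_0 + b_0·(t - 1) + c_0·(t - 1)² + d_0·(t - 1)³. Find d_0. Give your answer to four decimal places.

Let M_i = g''(x_i). Step sizes h_i = 2, 1; slopes of the chords Δ_i = (y_(i+1) - y_i)/h_i = 5, -5.
  2·M_0 + 6·M_1 + 1·M_2 = 6(Δ_1 - Δ_0) = -60
Clamped end conditions give two more equations: 2h_0·M_0 + h_0·M_1 = 6(Δ_0 - g'(1)) = 66 and h_1·M_1 + 2h_1·M_2 = 6(g'(4) - Δ_1) = 66.
Solving the tridiagonal system: M_0 = 61/2, M_1 = -28, M_2 = 47.
On [1, 3], with g_0(t) = a_0 + b_0·(t - 1) + c_0·(t - 1)² + d_0·(t - 1)³: c_0 = M_0/2 = 61/4, d_0 = (M_1 - M_0)/(6h_0) = -39/8, b_0 = Δ_0 - h_0(2M_0 + M_1)/6 = -6.

-4.8750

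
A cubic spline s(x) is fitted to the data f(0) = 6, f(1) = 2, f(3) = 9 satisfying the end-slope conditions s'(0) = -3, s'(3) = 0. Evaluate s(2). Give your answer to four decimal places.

5.1875

With m_i denoting the second derivative at x_i, h_i = 1, 2, and Δ_i = (y_(i+1) − y_i)/h_i = -4, 7/2:
  1·m_0 + 6·m_1 + 2·m_2 = 6(Δ_1 - Δ_0) = 45
Clamped end conditions give two more equations: 2h_0·m_0 + h_0·m_1 = 6(Δ_0 - s'(0)) = -6 and h_1·m_1 + 2h_1·m_2 = 6(s'(3) - Δ_1) = -21.
Solving the tridiagonal system: m_0 = -19/2, m_1 = 13, m_2 = -47/4.
On [1, 3], s(x) = 2 - 5/4·(x - 1) + 13/2·(x - 1)² - 33/16·(x - 1)³.
With (x - 1) = 1: s(2) = 83/16.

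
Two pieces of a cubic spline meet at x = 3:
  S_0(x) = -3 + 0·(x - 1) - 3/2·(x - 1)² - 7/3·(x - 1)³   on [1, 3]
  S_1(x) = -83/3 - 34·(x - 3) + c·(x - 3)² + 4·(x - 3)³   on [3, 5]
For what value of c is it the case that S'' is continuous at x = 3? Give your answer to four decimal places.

-15.5000

S_0''(x) = -3 - 14·(x - 1), so S_0''(3) = -31. On the right, S_1''(3) = 2c, so c = -31/2.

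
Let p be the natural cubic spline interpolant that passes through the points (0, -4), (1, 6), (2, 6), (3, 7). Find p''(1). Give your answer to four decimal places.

-16.4000

With m_i denoting the second derivative at x_i, h_i = 1, 1, 1, and Δ_i = (y_(i+1) − y_i)/h_i = 10, 0, 1:
  1·m_0 + 4·m_1 + 1·m_2 = 6(Δ_1 - Δ_0) = -60
  1·m_1 + 4·m_2 + 1·m_3 = 6(Δ_2 - Δ_1) = 6
Natural end conditions: m_0 = m_3 = 0.
Hence m_0 = 0, m_1 = -82/5, m_2 = 28/5, m_3 = 0.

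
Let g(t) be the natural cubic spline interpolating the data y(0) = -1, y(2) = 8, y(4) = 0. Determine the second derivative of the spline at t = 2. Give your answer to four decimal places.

Let m_i = g''(x_i). Step sizes h_i = 2, 2; slopes of the chords Δ_i = (y_(i+1) - y_i)/h_i = 9/2, -4.
  2·m_0 + 8·m_1 + 2·m_2 = 6(Δ_1 - Δ_0) = -51
Natural end conditions: m_0 = m_2 = 0.
Hence m_0 = 0, m_1 = -51/8, m_2 = 0.

-6.3750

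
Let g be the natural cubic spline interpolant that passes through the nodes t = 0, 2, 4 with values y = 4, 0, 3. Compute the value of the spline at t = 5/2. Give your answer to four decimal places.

0.1758

Write σ_i for g''(x_i). With h_i = 2, 2 and divided differences Δ_i = -2, 3/2, the continuity of g' gives the tridiagonal system
  2·σ_0 + 8·σ_1 + 2·σ_2 = 6(Δ_1 - Δ_0) = 21
Natural end conditions: σ_0 = σ_2 = 0.
Forward elimination and back-substitution give σ_0 = 0, σ_1 = 21/8, σ_2 = 0.
On [2, 4], g(t) = 0 - 1/4·(t - 2) + 21/16·(t - 2)² - 7/32·(t - 2)³.
With (t - 2) = 1/2: g(5/2) = 45/256.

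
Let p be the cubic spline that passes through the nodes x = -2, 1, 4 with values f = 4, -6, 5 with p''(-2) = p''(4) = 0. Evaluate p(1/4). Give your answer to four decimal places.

-5.2227

Write M_i for p''(x_i). With h_i = 3, 3 and divided differences Δ_i = -10/3, 11/3, the continuity of p' gives the tridiagonal system
  3·M_0 + 12·M_1 + 3·M_2 = 6(Δ_1 - Δ_0) = 42
Natural end conditions: M_0 = M_2 = 0.
Solving the tridiagonal system: M_0 = 0, M_1 = 7/2, M_2 = 0.
On [-2, 1], p(x) = 4 - 61/12·(x + 2) + 0·(x + 2)² + 7/36·(x + 2)³.
With (x + 2) = 9/4: p(1/4) = -1337/256.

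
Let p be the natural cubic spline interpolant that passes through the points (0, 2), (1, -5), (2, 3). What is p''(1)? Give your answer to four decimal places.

Write σ_i for p''(x_i). With h_i = 1, 1 and divided differences Δ_i = -7, 8, the continuity of p' gives the tridiagonal system
  1·σ_0 + 4·σ_1 + 1·σ_2 = 6(Δ_1 - Δ_0) = 90
Natural end conditions: σ_0 = σ_2 = 0.
Solving the tridiagonal system: σ_0 = 0, σ_1 = 45/2, σ_2 = 0.

22.5000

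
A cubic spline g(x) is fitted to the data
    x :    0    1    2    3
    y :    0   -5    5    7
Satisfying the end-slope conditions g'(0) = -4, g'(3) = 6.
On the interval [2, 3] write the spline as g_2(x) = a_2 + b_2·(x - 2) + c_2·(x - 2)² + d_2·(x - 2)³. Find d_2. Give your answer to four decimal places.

8.7333

Put M_i = g'' at the i-th knot. Here h = (1, 1, 1) and Δ = (-5, 10, 2), so the interior equations h_(i-1)·M_(i-1) + 2(h_(i-1)+h_i)·M_i + h_i·M_(i+1) = 6(Δ_i − Δ_(i-1)) read
  1·M_0 + 4·M_1 + 1·M_2 = 6(Δ_1 - Δ_0) = 90
  1·M_1 + 4·M_2 + 1·M_3 = 6(Δ_2 - Δ_1) = -48
Clamped end conditions give two more equations: 2h_0·M_0 + h_0·M_1 = 6(Δ_0 - g'(0)) = -6 and h_2·M_2 + 2h_2·M_3 = 6(g'(3) - Δ_2) = 24.
Forward elimination and back-substitution give M_0 = -302/15, M_1 = 514/15, M_2 = -404/15, M_3 = 382/15.
On [2, 3], with g_2(x) = a_2 + b_2·(x - 2) + c_2·(x - 2)² + d_2·(x - 2)³: c_2 = M_2/2 = -202/15, d_2 = (M_3 - M_2)/(6h_2) = 131/15, b_2 = Δ_2 - h_2(2M_2 + M_3)/6 = 101/15.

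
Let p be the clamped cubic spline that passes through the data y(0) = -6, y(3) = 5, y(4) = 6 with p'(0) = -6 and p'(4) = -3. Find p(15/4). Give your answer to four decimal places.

6.4707

Write m_i for p''(x_i). With h_i = 3, 1 and divided differences Δ_i = 11/3, 1, the continuity of p' gives the tridiagonal system
  3·m_0 + 8·m_1 + 1·m_2 = 6(Δ_1 - Δ_0) = -16
Clamped end conditions give two more equations: 2h_0·m_0 + h_0·m_1 = 6(Δ_0 - p'(0)) = 58 and h_1·m_1 + 2h_1·m_2 = 6(p'(4) - Δ_1) = -24.
Solving the tridiagonal system: m_0 = 149/12, m_1 = -11/2, m_2 = -37/4.
On [3, 4], p(t) = 5 + 35/8·(t - 3) - 11/4·(t - 3)² - 5/8·(t - 3)³.
With (t - 3) = 3/4: p(15/4) = 3313/512.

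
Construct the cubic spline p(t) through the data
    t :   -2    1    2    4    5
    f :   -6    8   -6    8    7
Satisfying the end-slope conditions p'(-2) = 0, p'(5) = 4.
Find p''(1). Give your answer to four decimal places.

-24.4426

Let M_i = p''(x_i). Step sizes h_i = 3, 1, 2, 1; slopes of the chords Δ_i = (y_(i+1) - y_i)/h_i = 14/3, -14, 7, -1.
  3·M_0 + 8·M_1 + 1·M_2 = 6(Δ_1 - Δ_0) = -112
  1·M_1 + 6·M_2 + 2·M_3 = 6(Δ_2 - Δ_1) = 126
  2·M_2 + 6·M_3 + 1·M_4 = 6(Δ_3 - Δ_2) = -48
Clamped end conditions give two more equations: 2h_0·M_0 + h_0·M_1 = 6(Δ_0 - p'(-2)) = 28 and h_3·M_3 + 2h_3·M_4 = 6(p'(5) - Δ_3) = 30.
Forward elimination and back-substitution give M_0 = 6181/366, M_1 = -1491/61, M_2 = 4011/122, M_3 = -1428/61, M_4 = 1629/61.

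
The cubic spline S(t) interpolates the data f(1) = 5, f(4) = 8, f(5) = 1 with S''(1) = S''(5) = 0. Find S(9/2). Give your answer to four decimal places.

4.8750

Write m_i for S''(x_i). With h_i = 3, 1 and divided differences Δ_i = 1, -7, the continuity of S' gives the tridiagonal system
  3·m_0 + 8·m_1 + 1·m_2 = 6(Δ_1 - Δ_0) = -48
Natural end conditions: m_0 = m_2 = 0.
Hence m_0 = 0, m_1 = -6, m_2 = 0.
On [4, 5], S(t) = 8 - 5·(t - 4) - 3·(t - 4)² + 1·(t - 4)³.
With (t - 4) = 1/2: S(9/2) = 39/8.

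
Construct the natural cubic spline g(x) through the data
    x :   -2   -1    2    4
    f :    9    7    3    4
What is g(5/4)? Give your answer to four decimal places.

Put σ_i = g'' at the i-th knot. Here h = (1, 3, 2) and Δ = (-2, -4/3, 1/2), so the interior equations h_(i-1)·σ_(i-1) + 2(h_(i-1)+h_i)·σ_i + h_i·σ_(i+1) = 6(Δ_i − Δ_(i-1)) read
  1·σ_0 + 8·σ_1 + 3·σ_2 = 6(Δ_1 - Δ_0) = 4
  3·σ_1 + 10·σ_2 + 2·σ_3 = 6(Δ_2 - Δ_1) = 11
Natural end conditions: σ_0 = σ_3 = 0.
Solving the tridiagonal system: σ_0 = 0, σ_1 = 7/71, σ_2 = 76/71, σ_3 = 0.
On [-1, 2], g(x) = 7 - 419/213·(x + 1) + 7/142·(x + 1)² + 23/426·(x + 1)³.
With (x + 1) = 9/4: g(5/4) = 31249/9088.

3.4385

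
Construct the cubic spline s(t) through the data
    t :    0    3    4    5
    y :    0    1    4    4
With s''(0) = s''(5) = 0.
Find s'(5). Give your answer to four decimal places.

-0.8602

Put σ_i = s'' at the i-th knot. Here h = (3, 1, 1) and Δ = (1/3, 3, 0), so the interior equations h_(i-1)·σ_(i-1) + 2(h_(i-1)+h_i)·σ_i + h_i·σ_(i+1) = 6(Δ_i − Δ_(i-1)) read
  3·σ_0 + 8·σ_1 + 1·σ_2 = 6(Δ_1 - Δ_0) = 16
  1·σ_1 + 4·σ_2 + 1·σ_3 = 6(Δ_2 - Δ_1) = -18
Natural end conditions: σ_0 = σ_3 = 0.
Hence σ_0 = 0, σ_1 = 82/31, σ_2 = -160/31, σ_3 = 0.
On [4, 5], s'(t) = b_2 + 2c_2·(t - 4) + 3d_2·(t - 4)² with b_2 = Δ_2 - h_2(2σ_2 + σ_3)/6 = 160/93, c_2 = σ_2/2 = -80/31, d_2 = (σ_3 - σ_2)/(6h_2) = 80/93. So s'(5) = -80/93.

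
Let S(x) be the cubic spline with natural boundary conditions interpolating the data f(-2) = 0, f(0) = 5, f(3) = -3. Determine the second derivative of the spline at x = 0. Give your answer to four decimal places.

Let m_i = S''(x_i). Step sizes h_i = 2, 3; slopes of the chords Δ_i = (y_(i+1) - y_i)/h_i = 5/2, -8/3.
  2·m_0 + 10·m_1 + 3·m_2 = 6(Δ_1 - Δ_0) = -31
Natural end conditions: m_0 = m_2 = 0.
Forward elimination and back-substitution give m_0 = 0, m_1 = -31/10, m_2 = 0.

-3.1000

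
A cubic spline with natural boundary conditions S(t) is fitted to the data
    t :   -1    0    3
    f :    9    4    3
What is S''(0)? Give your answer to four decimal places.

3.5000

Let M_i = S''(x_i). Step sizes h_i = 1, 3; slopes of the chords Δ_i = (y_(i+1) - y_i)/h_i = -5, -1/3.
  1·M_0 + 8·M_1 + 3·M_2 = 6(Δ_1 - Δ_0) = 28
Natural end conditions: M_0 = M_2 = 0.
Forward elimination and back-substitution give M_0 = 0, M_1 = 7/2, M_2 = 0.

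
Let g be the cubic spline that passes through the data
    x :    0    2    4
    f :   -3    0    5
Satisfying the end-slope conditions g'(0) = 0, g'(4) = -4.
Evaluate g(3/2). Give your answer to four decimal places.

Write σ_i for g''(x_i). With h_i = 2, 2 and divided differences Δ_i = 3/2, 5/2, the continuity of g' gives the tridiagonal system
  2·σ_0 + 8·σ_1 + 2·σ_2 = 6(Δ_1 - Δ_0) = 6
Clamped end conditions give two more equations: 2h_0·σ_0 + h_0·σ_1 = 6(Δ_0 - g'(0)) = 9 and h_1·σ_1 + 2h_1·σ_2 = 6(g'(4) - Δ_1) = -39.
Solving the tridiagonal system: σ_0 = 1/2, σ_1 = 7/2, σ_2 = -23/2.
On [0, 2], g(x) = -3 + 0·x + 1/4·x² + 1/4·x³.
With x = 3/2: g(3/2) = -51/32.

-1.5938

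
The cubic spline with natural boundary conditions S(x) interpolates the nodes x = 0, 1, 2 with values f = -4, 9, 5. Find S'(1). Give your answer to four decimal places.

Let m_i = S''(x_i). Step sizes h_i = 1, 1; slopes of the chords Δ_i = (y_(i+1) - y_i)/h_i = 13, -4.
  1·m_0 + 4·m_1 + 1·m_2 = 6(Δ_1 - Δ_0) = -102
Natural end conditions: m_0 = m_2 = 0.
Hence m_0 = 0, m_1 = -51/2, m_2 = 0.
On [1, 2], S'(x) = b_1 + 2c_1·(x - 1) + 3d_1·(x - 1)² with b_1 = Δ_1 - h_1(2m_1 + m_2)/6 = 9/2, c_1 = m_1/2 = -51/4, d_1 = (m_2 - m_1)/(6h_1) = 17/4. So S'(1) = 9/2.

4.5000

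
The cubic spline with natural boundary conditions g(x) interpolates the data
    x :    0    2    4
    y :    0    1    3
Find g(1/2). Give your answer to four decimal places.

0.1914

Let M_i = g''(x_i). Step sizes h_i = 2, 2; slopes of the chords Δ_i = (y_(i+1) - y_i)/h_i = 1/2, 1.
  2·M_0 + 8·M_1 + 2·M_2 = 6(Δ_1 - Δ_0) = 3
Natural end conditions: M_0 = M_2 = 0.
Solving: M_0 = 0, M_1 = 3/8, M_2 = 0.
On [0, 2], g(x) = 0 + 3/8·x + 0·x² + 1/32·x³.
With x = 1/2: g(1/2) = 49/256.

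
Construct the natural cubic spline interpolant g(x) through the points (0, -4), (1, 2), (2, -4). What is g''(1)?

-18

Put σ_i = g'' at the i-th knot. Here h = (1, 1) and Δ = (6, -6), so the interior equations h_(i-1)·σ_(i-1) + 2(h_(i-1)+h_i)·σ_i + h_i·σ_(i+1) = 6(Δ_i − Δ_(i-1)) read
  1·σ_0 + 4·σ_1 + 1·σ_2 = 6(Δ_1 - Δ_0) = -72
Natural end conditions: σ_0 = σ_2 = 0.
Solving the tridiagonal system: σ_0 = 0, σ_1 = -18, σ_2 = 0.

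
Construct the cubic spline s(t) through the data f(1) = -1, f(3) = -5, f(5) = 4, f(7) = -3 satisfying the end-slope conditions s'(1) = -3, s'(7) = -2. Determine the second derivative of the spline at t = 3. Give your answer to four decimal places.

7.9333

Put M_i = s'' at the i-th knot. Here h = (2, 2, 2) and Δ = (-2, 9/2, -7/2), so the interior equations h_(i-1)·M_(i-1) + 2(h_(i-1)+h_i)·M_i + h_i·M_(i+1) = 6(Δ_i − Δ_(i-1)) read
  2·M_0 + 8·M_1 + 2·M_2 = 6(Δ_1 - Δ_0) = 39
  2·M_1 + 8·M_2 + 2·M_3 = 6(Δ_2 - Δ_1) = -48
Clamped end conditions give two more equations: 2h_0·M_0 + h_0·M_1 = 6(Δ_0 - s'(1)) = 6 and h_2·M_2 + 2h_2·M_3 = 6(s'(7) - Δ_2) = 9.
Forward elimination and back-substitution give M_0 = -37/15, M_1 = 119/15, M_2 = -293/30, M_3 = 107/15.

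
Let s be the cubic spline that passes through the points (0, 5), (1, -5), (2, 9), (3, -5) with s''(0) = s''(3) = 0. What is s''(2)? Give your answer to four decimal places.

-54.4000

Write M_i for s''(x_i). With h_i = 1, 1, 1 and divided differences Δ_i = -10, 14, -14, the continuity of s' gives the tridiagonal system
  1·M_0 + 4·M_1 + 1·M_2 = 6(Δ_1 - Δ_0) = 144
  1·M_1 + 4·M_2 + 1·M_3 = 6(Δ_2 - Δ_1) = -168
Natural end conditions: M_0 = M_3 = 0.
Solving the tridiagonal system: M_0 = 0, M_1 = 248/5, M_2 = -272/5, M_3 = 0.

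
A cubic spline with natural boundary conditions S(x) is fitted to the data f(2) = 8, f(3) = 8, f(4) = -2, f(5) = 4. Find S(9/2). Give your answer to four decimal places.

-0.8500

Let M_i = S''(x_i). Step sizes h_i = 1, 1, 1; slopes of the chords Δ_i = (y_(i+1) - y_i)/h_i = 0, -10, 6.
  1·M_0 + 4·M_1 + 1·M_2 = 6(Δ_1 - Δ_0) = -60
  1·M_1 + 4·M_2 + 1·M_3 = 6(Δ_2 - Δ_1) = 96
Natural end conditions: M_0 = M_3 = 0.
Forward elimination and back-substitution give M_0 = 0, M_1 = -112/5, M_2 = 148/5, M_3 = 0.
On [4, 5], S(x) = -2 - 58/15·(x - 4) + 74/5·(x - 4)² - 74/15·(x - 4)³.
With (x - 4) = 1/2: S(9/2) = -17/20.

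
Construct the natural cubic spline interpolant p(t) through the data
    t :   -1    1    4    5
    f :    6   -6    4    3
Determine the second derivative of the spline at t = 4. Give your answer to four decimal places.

-6.0282

With M_i denoting the second derivative at x_i, h_i = 2, 3, 1, and Δ_i = (y_(i+1) − y_i)/h_i = -6, 10/3, -1:
  2·M_0 + 10·M_1 + 3·M_2 = 6(Δ_1 - Δ_0) = 56
  3·M_1 + 8·M_2 + 1·M_3 = 6(Δ_2 - Δ_1) = -26
Natural end conditions: M_0 = M_3 = 0.
Solving the tridiagonal system: M_0 = 0, M_1 = 526/71, M_2 = -428/71, M_3 = 0.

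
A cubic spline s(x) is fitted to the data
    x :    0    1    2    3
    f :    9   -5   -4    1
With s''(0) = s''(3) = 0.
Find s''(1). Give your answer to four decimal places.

Write σ_i for s''(x_i). With h_i = 1, 1, 1 and divided differences Δ_i = -14, 1, 5, the continuity of s' gives the tridiagonal system
  1·σ_0 + 4·σ_1 + 1·σ_2 = 6(Δ_1 - Δ_0) = 90
  1·σ_1 + 4·σ_2 + 1·σ_3 = 6(Δ_2 - Δ_1) = 24
Natural end conditions: σ_0 = σ_3 = 0.
Solving the tridiagonal system: σ_0 = 0, σ_1 = 112/5, σ_2 = 2/5, σ_3 = 0.

22.4000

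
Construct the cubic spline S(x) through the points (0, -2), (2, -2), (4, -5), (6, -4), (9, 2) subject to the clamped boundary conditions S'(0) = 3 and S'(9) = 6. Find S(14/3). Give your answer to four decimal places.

-4.9630

With σ_i denoting the second derivative at x_i, h_i = 2, 2, 2, 3, and Δ_i = (y_(i+1) − y_i)/h_i = 0, -3/2, 1/2, 2:
  2·σ_0 + 8·σ_1 + 2·σ_2 = 6(Δ_1 - Δ_0) = -9
  2·σ_1 + 8·σ_2 + 2·σ_3 = 6(Δ_2 - Δ_1) = 12
  2·σ_2 + 10·σ_3 + 3·σ_4 = 6(Δ_3 - Δ_2) = 9
Clamped end conditions give two more equations: 2h_0·σ_0 + h_0·σ_1 = 6(Δ_0 - S'(0)) = -18 and h_3·σ_3 + 2h_3·σ_4 = 6(S'(9) - Δ_3) = 24.
Forward elimination and back-substitution give σ_0 = -195/46, σ_1 = -12/23, σ_2 = 42/23, σ_3 = -18/23, σ_4 = 101/23.
On [4, 6], S(x) = -5 - 21/46·(x - 4) + 21/23·(x - 4)² - 5/23·(x - 4)³.
With (x - 4) = 2/3: S(14/3) = -134/27.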